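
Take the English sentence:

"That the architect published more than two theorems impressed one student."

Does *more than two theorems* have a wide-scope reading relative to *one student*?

*more than two theorems* occurs within the sentential subject *that the architect published more than two theorems*.
Subjects — clausal subjects included — are islands for extraction, and QR is no exception.
*more than two theorems* is confined to the island and cannot take scope over *one student*.

No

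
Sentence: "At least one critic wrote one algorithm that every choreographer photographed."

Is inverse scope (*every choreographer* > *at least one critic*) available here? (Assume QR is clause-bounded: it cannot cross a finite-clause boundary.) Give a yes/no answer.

The target quantifier *every choreographer* is part of the relative clause *that every choreographer photographed* modifying *one algorithm*.
A relative clause is a scope island — quantifier raising cannot cross its boundary.
The inverse ordering *every choreographer* > *at least one critic* is therefore underivable.
(Only the surface reading survives: one fixed critic with respect to all the relevant choreographers.)

No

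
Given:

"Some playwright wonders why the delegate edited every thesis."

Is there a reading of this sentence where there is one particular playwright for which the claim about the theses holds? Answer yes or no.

The described interpretation is the *some playwright* > *every thesis* scoping.
That is the surface-scope ordering, which is always one of the available readings — island constraints only ever restrict inverse scope.

Yes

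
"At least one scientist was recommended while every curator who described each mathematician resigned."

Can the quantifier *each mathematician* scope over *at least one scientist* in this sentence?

Structurally, *each mathematician* is inside the relative clause *who described each mathematician*, which is itself inside the adjunct *while every curator who described each mathematician resigned*.
Both the relative clause and the enclosing adjunct are scope islands; QR cannot cross either.
Hence only narrow scope for *each mathematician* (under *at least one scientist*) survives.

No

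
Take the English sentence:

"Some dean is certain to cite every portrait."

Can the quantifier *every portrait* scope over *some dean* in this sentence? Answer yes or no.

Yes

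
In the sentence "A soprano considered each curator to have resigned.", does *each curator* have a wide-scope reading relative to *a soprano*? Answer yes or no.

The ECM infinitive is scope-transparent — *each curator* is free to raise above *a soprano*.
Ordinary QR to a clause-peripheral position gives the wide-scope LF for the lower DP.

Yes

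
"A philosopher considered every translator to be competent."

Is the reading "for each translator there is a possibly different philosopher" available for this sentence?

The paraphrase describes the scope ordering *every translator* > *a philosopher*.
This is an ECM construction: *every translator* is the infinitival subject, Case-marked by the matrix verb, and the infinitive is transparent for QR.
Ordinary QR to a clause-peripheral position gives the wide-scope LF for the lower DP.

Yes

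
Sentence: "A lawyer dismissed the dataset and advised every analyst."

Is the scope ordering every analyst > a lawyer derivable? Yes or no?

No

*every analyst* occurs within one conjunct of the coordinate structure (*advised every analyst*).
Asymmetric QR out of one conjunct violates the Coordinate Structure Constraint.
*every analyst* is confined to the island and cannot take scope over *a lawyer*.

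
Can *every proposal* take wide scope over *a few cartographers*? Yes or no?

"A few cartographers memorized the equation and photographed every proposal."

The DP *every proposal* is contained in one conjunct of the coordinate structure (*photographed every proposal*).
A quantifier cannot raise out of one conjunct of a coordination across the whole coordinate structure — the CSC applies to QR.
*every proposal* is confined to the island and cannot take scope over *a few cartographers*.

No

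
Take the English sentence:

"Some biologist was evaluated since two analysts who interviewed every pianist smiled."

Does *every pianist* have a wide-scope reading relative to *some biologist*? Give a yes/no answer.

Structurally, *every pianist* is inside the relative clause *who interviewed every pianist*, which is itself inside the adjunct *since two analysts who interviewed every pianist smiled*.
Two island boundaries intervene — the relative clause and the adjunct. Either alone would block QR.
Hence only narrow scope for *every pianist* (under *some biologist*) survives.

No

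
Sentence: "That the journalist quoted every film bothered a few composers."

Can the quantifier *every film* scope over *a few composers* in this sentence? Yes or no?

No

*every film* sits inside the sentential subject *that the journalist quoted every film*.
The Sentential Subject Constraint rules out raising the quantifier out of the that-clause subject.
*every film* is confined to the island and cannot take scope over *a few composers*.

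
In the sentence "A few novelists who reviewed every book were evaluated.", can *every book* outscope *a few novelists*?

No

The DP *every book* is contained in the relative clause *who reviewed every book*.
The relative clause forms an island for QR, so the quantifier is confined to the head noun's restrictor.
So *every book* cannot raise high enough to outscope *a few novelists*; only the surface ordering *a few novelists* > *every book* is available.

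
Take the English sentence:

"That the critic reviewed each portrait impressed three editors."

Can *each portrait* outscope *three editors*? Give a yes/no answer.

The DP *each portrait* is contained in the sentential subject *that the critic reviewed each portrait*.
Clausal subjects are scope islands; QR from inside the subject into the matrix is barred.
The ordering *each portrait* > *three editors* is therefore underivable.

No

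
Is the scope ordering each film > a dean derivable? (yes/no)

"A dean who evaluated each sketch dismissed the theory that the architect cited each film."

No

The DP *each film* is contained in the complex NP *the theory that the architect cited each film*.
A that-clause complement to a noun is an island; QR cannot cross the NP boundary.
*each film* > *a dean* would require crossing that boundary, which is illicit.
(Only the surface reading survives: one fixed dean with respect to all the relevant films.)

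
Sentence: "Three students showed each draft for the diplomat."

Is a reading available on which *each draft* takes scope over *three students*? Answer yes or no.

*three students* and *each draft* are co-arguments of the matrix verb, with nothing but a clause-internal boundary between them.
QR within a single clause is free, so the lower quantifier may take scope over the higher one.

Yes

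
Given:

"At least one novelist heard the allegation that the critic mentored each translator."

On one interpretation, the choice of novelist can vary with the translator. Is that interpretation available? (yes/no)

No

The paraphrase describes the scope ordering *each translator* > *at least one novelist*.
*each translator* occurs within the complex NP *the allegation that the critic mentored each translator*.
Since the clause is the complement of a nominal head, the CNPC blocks scope extraction.
Hence only narrow scope for *each translator* (under *at least one novelist*) survives.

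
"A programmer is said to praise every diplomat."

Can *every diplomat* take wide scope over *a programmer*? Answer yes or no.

The matrix predicate is a raising verb, whose infinitival complement is not a scope island — *every diplomat* can QR into the matrix clause.
QR within a single clause is free, so the lower quantifier may take scope over the higher one.

Yes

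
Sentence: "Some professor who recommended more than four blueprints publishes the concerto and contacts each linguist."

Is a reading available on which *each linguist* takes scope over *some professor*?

*each linguist* is embedded in one conjunct of the coordinate structure (*contacts each linguist*).
Coordinate structures are islands for non-across-the-board movement, QR included.
So the wide-scope reading for *each linguist* is blocked.
(Only the surface reading survives: one fixed professor with respect to all the relevant linguists.)

No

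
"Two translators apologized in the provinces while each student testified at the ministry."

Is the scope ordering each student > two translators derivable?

*each student* sits inside the adjunct clause *while each student testified at the ministry*.
Scope out of an adjunct clause is unavailable: QR respects the adjunct-island constraint.
*each student* is confined to the island and cannot take scope over *two translators*.

No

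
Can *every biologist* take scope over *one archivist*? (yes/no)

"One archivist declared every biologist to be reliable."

The ECM infinitive is scope-transparent — *every biologist* is free to raise above *one archivist*.
QR within a single clause is free, so the lower quantifier may take scope over the higher one.

Yes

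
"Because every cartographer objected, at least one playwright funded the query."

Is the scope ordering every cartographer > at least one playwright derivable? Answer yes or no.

No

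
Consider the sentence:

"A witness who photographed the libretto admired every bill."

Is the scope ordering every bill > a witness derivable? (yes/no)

*every bill* sits in the matrix clause, not in the relative clause on *a witness*.
No island intervenes, so both surface and inverse scope are derivable.

Yes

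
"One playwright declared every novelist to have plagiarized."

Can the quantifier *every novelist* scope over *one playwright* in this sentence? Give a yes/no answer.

The ECM infinitive is scope-transparent — *every novelist* is free to raise above *one playwright*.
With no island boundary between them, the object can take inverse scope over the subject via ordinary QR within the clause.

Yes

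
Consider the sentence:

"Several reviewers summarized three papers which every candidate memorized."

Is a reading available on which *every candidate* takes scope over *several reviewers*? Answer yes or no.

The DP *every candidate* is contained in the relative clause *which every candidate memorized* modifying *three papers*.
The relative clause forms an island for QR, so the quantifier is confined to the head noun's restrictor.
There is no licit LF on which *every candidate* c-commands *several reviewers*.

No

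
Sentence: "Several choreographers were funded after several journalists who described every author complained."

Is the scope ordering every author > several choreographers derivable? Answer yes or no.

No

The DP *every author* is contained in the relative clause *who described every author*, which is itself inside the adjunct *after several journalists who described every author complained*.
Two island boundaries intervene — the relative clause and the adjunct. Either alone would block QR.
*every author* > *several choreographers* would require crossing that boundary, which is illicit.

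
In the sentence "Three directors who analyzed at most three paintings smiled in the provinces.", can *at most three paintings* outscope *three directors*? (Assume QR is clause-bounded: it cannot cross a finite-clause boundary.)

The DP *at most three paintings* is contained in the relative clause *who analyzed at most three paintings*.
Quantifiers inside a relative clause are trapped there; the RC boundary blocks QR.
Hence only narrow scope for *at most three paintings* (under *three directors*) survives.

No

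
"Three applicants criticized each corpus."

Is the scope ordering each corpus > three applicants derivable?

*three applicants* and *each corpus* are co-arguments of the matrix verb, with nothing but a clause-internal boundary between them.
No island intervenes, so both surface and inverse scope are derivable.
Both orderings are possible: *three applicants* > *each corpus* and *each corpus* > *three applicants*.

Yes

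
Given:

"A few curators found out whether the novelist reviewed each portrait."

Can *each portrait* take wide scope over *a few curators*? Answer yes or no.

No

*each portrait* is embedded in the embedded question *whether the novelist reviewed each portrait*.
An indirect question is a wh-island; the filled [Spec,CP] blocks QR across the CP edge.
The inverse ordering *each portrait* > *a few curators* is therefore underivable.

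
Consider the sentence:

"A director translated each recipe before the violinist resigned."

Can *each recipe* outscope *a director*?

Yes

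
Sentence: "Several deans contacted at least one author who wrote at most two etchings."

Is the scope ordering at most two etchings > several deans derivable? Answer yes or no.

No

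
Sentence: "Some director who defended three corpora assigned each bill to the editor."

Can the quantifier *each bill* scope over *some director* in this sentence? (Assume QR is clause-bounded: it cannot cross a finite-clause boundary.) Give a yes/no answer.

Yes

*each bill* sits in the matrix clause, not in the relative clause on *some director*.
QR within a single clause is free, so the lower quantifier may take scope over the higher one.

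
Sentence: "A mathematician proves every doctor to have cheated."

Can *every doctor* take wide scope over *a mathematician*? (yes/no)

Yes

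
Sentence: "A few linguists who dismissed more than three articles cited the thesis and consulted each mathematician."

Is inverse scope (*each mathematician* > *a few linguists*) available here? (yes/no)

No

Structurally, *each mathematician* is inside one conjunct of the coordinate structure (*consulted each mathematician*).
Asymmetric QR out of one conjunct violates the Coordinate Structure Constraint.
So the wide-scope reading for *each mathematician* is blocked.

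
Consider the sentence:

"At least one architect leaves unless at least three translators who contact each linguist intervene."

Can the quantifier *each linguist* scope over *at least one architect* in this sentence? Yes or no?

No

*each linguist* occurs within the relative clause *who contact each linguist*, which is itself inside the adjunct *unless at least three translators who contact each linguist intervene*.
The quantifier would have to escape first the RC and then the adjunct — two independent island violations.
Hence only narrow scope for *each linguist* (under *at least one architect*) survives.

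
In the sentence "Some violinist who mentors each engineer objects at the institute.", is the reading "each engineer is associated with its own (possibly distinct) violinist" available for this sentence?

No

That reading corresponds to *each engineer* > *some violinist*.
Structurally, *each engineer* is inside the relative clause *who mentors each engineer*.
Relative clauses block scope extraction: QR cannot target a position outside the modified NP.
There is no licit LF on which *each engineer* c-commands *some violinist*.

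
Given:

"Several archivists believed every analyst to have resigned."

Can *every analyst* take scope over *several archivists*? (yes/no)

Yes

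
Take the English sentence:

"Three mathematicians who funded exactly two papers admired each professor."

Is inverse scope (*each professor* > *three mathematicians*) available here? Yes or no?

*each professor* sits in the matrix clause, not in the relative clause on *three mathematicians*.
Since no island is crossed, the inverse ordering is licensed alongside surface scope.

Yes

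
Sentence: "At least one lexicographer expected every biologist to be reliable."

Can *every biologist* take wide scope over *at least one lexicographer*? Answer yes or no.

*every biologist* is the subject of an ECM infinitive — the infinitival complement of an ECM verb is not a scope island, so *every biologist* can raise into the matrix clause.
QR within a single clause is free, so the lower quantifier may take scope over the higher one.
Both orderings are possible: *at least one lexicographer* > *every biologist* and *every biologist* > *at least one lexicographer*.

Yes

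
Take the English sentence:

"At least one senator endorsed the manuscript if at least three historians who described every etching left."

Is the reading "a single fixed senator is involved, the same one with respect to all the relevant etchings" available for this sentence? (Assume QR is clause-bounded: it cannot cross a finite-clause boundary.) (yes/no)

Yes

That reading corresponds to *at least one senator* > *every etching*.
That is the surface-scope ordering, which is always one of the available readings — island constraints only ever restrict inverse scope.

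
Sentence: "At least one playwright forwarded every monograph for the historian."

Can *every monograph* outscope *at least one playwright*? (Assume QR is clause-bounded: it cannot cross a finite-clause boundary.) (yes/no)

Yes

*every monograph* is the matrix object and *at least one playwright* the matrix subject; the two are clausemates.
Clause-internal QR can adjoin the lower DP above the subject, yielding the inverse reading.
Both orderings are possible: *at least one playwright* > *every monograph* and *every monograph* > *at least one playwright*.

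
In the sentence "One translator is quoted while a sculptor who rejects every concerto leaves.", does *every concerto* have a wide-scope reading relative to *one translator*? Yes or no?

*every concerto* is embedded in the relative clause *who rejects every concerto*, which is itself inside the adjunct *while a sculptor who rejects every concerto leaves*.
Both the relative clause and the enclosing adjunct are scope islands; QR cannot cross either.
The inverse ordering *every concerto* > *one translator* is therefore underivable.
(Only the surface reading survives: one fixed translator with respect to all the relevant concertos.)

No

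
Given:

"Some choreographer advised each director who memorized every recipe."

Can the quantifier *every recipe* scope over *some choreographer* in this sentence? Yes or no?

No

*every recipe* sits inside the relative clause *who memorized every recipe* modifying *each director*.
Relative clauses block scope extraction: QR cannot target a position outside the modified NP.
*every recipe* is confined to the island and cannot take scope over *some choreographer*.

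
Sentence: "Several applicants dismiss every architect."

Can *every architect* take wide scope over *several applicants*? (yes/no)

*every architect* is the matrix object and *several applicants* the matrix subject; the two are clausemates.
QR within a single clause is free, so the lower quantifier may take scope over the higher one.

Yes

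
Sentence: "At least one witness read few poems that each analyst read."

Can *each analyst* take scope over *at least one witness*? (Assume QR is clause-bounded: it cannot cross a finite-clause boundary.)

Structurally, *each analyst* is inside the relative clause *that each analyst read* modifying *few poems*.
QR out of a relative clause is ruled out by the relative-clause island constraint.
The inverse ordering *each analyst* > *at least one witness* is therefore underivable.
(Only the surface reading survives: one fixed witness with respect to all the relevant analysts.)

No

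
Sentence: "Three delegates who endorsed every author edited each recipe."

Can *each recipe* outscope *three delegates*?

Yes

The RC *who endorsed every author* is an island, but *each recipe* is not inside it — it is the matrix object, a clausemate of *three delegates*.
No island intervenes, so both surface and inverse scope are derivable.
So *each recipe* > *three delegates* is among the available readings.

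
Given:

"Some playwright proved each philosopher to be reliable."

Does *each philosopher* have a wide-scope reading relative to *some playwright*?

The ECM infinitive is scope-transparent — *each philosopher* is free to raise above *some playwright*.
Since no island is crossed, the inverse ordering is licensed alongside surface scope.
So *each philosopher* > *some playwright* is among the available readings.

Yes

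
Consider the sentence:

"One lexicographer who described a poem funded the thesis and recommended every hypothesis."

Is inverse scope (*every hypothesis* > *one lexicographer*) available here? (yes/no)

No

Structurally, *every hypothesis* is inside one conjunct of the coordinate structure (*recommended every hypothesis*).
The Coordinate Structure Constraint blocks movement (including QR) out of a single conjunct.
*every hypothesis* is confined to the island and cannot take scope over *one lexicographer*.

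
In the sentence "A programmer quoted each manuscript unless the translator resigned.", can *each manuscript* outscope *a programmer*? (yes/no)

The adjunct island is irrelevant here — *each manuscript* and *a programmer* are both in the matrix clause.
Ordinary QR to a clause-peripheral position gives the wide-scope LF for the lower DP.
Both orderings are possible: *a programmer* > *each manuscript* and *each manuscript* > *a programmer*.

Yes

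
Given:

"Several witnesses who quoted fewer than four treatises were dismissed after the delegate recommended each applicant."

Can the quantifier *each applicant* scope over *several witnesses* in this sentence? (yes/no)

No

The DP *each applicant* is contained in the adjunct clause *after the delegate recommended each applicant*.
Adverbial clauses are not L-marked, so they are barriers for QR — the quantifier cannot escape the adjunct.
There is no licit LF on which *each applicant* c-commands *several witnesses*.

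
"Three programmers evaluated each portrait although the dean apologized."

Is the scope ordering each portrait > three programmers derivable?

Yes

The adjunct clause does not contain *each portrait*, which is the matrix object.
With no island boundary between them, the object can take inverse scope over the subject via ordinary QR within the clause.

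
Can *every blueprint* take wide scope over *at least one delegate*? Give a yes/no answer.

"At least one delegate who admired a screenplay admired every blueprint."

*every blueprint* is a matrix argument; only *at least one delegate* is modified by the relative clause *who admired a screenplay*, so the RC island is irrelevant to the target quantifier.
Ordinary QR to a clause-peripheral position gives the wide-scope LF for the lower DP.
So *every blueprint* > *at least one delegate* is among the available readings.

Yes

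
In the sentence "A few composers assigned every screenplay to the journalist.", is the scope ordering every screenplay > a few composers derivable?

*a few composers* and *every screenplay* are co-arguments of the matrix verb, with nothing but a clause-internal boundary between them.
No island intervenes, so both surface and inverse scope are derivable.

Yes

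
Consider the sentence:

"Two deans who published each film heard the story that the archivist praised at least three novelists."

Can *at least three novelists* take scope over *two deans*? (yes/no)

No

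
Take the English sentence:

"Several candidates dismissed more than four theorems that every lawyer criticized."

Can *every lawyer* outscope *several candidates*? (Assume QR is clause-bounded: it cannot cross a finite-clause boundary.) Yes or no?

No

Structurally, *every lawyer* is inside the relative clause *that every lawyer criticized* modifying *more than four theorems*.
Relative clauses block scope extraction: QR cannot target a position outside the modified NP.
So *every lawyer* cannot raise to a position above *several candidates*.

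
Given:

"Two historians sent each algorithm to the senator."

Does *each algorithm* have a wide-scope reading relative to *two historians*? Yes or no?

*each algorithm* and *two historians* are in the same minimal clause.
Ordinary QR to a clause-peripheral position gives the wide-scope LF for the lower DP.
The sentence is scopally ambiguous between *two historians* > *each algorithm* and *each algorithm* > *two historians*.

Yes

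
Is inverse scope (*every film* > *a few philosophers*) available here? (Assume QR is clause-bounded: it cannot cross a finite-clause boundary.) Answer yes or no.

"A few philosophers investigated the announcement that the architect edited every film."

*every film* is embedded in the complex NP *the announcement that the architect edited every film*.
The Complex NP Constraint bars QR out of the complement clause of a noun.
So the wide-scope reading for *every film* is blocked.

No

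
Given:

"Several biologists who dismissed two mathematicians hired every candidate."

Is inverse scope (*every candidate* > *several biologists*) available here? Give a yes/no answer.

Yes

Although the sentence contains a relative clause (*who dismissed two mathematicians*), *every candidate* is outside it, in the matrix VP.
QR within a single clause is free, so the lower quantifier may take scope over the higher one.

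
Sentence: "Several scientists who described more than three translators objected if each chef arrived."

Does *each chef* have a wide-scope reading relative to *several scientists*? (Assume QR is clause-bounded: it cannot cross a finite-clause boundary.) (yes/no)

No

The DP *each chef* is contained in the adjunct clause *if each chef arrived*.
The adjunct-island constraint bars QR out of an adverbial clause.
The inverse ordering *each chef* > *several scientists* is therefore underivable.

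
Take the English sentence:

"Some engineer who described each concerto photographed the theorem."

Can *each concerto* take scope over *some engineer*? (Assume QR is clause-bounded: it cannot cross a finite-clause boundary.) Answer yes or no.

*each concerto* is embedded in the relative clause *who described each concerto*.
The relative clause forms an island for QR, so the quantifier is confined to the head noun's restrictor.
The inverse ordering *each concerto* > *some engineer* is therefore underivable.

No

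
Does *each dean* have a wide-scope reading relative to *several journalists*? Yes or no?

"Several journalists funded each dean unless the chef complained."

Yes

The adjunct island is irrelevant here — *each dean* and *several journalists* are both in the matrix clause.
Clause-internal QR can adjoin the lower DP above the subject, yielding the inverse reading.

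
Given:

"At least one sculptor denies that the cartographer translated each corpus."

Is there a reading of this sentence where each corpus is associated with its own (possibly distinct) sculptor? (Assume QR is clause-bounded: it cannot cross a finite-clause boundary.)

That reading corresponds to *each corpus* > *at least one sculptor*.
*each corpus* occurs within the finite complement clause *that the cartographer translated each corpus*.
Under clause-bounded QR, a quantifier in an embedded finite clause cannot raise into the matrix clause.
So *each corpus* cannot raise high enough to outscope *at least one sculptor*; only the surface ordering *at least one sculptor* > *each corpus* is available.

No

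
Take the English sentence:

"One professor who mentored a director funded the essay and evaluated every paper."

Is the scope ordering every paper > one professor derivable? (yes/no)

No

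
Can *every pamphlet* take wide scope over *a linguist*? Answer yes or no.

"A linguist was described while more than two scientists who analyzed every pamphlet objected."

No

The target quantifier *every pamphlet* is part of the relative clause *who analyzed every pamphlet*, which is itself inside the adjunct *while more than two scientists who analyzed every pamphlet objected*.
The quantifier would have to escape first the RC and then the adjunct — two independent island violations.
*every pamphlet* is confined to the island and cannot take scope over *a linguist*.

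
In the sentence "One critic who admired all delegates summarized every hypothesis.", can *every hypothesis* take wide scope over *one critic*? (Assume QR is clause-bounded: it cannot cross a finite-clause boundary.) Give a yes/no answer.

Yes

Although the sentence contains a relative clause (*who admired all delegates*), *every hypothesis* is outside it, in the matrix VP.
Ordinary QR to a clause-peripheral position gives the wide-scope LF for the lower DP.
The sentence is scopally ambiguous between *one critic* > *every hypothesis* and *every hypothesis* > *one critic*.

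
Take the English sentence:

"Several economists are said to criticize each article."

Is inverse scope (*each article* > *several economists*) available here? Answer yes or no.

Yes

*each article* is the object of the infinitival complement of a raising predicate; raising infinitives are transparent for QR, so the two DPs are in effect clausemates.
No island intervenes, so both surface and inverse scope are derivable.
Both orderings are possible: *several economists* > *each article* and *each article* > *several economists*.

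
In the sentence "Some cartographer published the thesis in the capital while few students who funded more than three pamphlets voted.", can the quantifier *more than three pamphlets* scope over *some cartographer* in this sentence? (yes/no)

Structurally, *more than three pamphlets* is inside the relative clause *who funded more than three pamphlets*, which is itself inside the adjunct *while few students who funded more than three pamphlets voted*.
Nested islands: the RC island is itself inside an adjunct island, so wide scope is doubly excluded.
So *more than three pamphlets* cannot raise high enough to outscope *some cartographer*; only the surface ordering *some cartographer* > *more than three pamphlets* is available.

No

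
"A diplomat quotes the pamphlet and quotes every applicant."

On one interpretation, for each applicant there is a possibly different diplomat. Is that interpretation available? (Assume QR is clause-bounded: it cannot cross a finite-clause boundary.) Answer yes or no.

No

This is the *every applicant* > *a diplomat* reading.
Structurally, *every applicant* is inside one conjunct of the coordinate structure (*quotes every applicant*).
Coordinate structures are islands for non-across-the-board movement, QR included.
There is no licit LF on which *every applicant* c-commands *a diplomat*.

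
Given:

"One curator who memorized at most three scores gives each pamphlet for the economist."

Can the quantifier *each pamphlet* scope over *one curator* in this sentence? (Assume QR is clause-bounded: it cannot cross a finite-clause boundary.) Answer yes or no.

Yes

*each pamphlet* sits in the matrix clause, not in the relative clause on *one curator*.
With no island boundary between them, the object can take inverse scope over the subject via ordinary QR within the clause.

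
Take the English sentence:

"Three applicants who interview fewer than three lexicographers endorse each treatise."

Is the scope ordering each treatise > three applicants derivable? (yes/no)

*each treatise* sits in the matrix clause, not in the relative clause on *three applicants*.
Ordinary QR to a clause-peripheral position gives the wide-scope LF for the lower DP.
The sentence is scopally ambiguous between *three applicants* > *each treatise* and *each treatise* > *three applicants*.

Yes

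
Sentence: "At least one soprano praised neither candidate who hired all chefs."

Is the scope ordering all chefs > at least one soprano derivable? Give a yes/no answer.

No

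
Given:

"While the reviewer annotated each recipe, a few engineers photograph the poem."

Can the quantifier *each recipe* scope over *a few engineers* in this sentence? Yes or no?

The target quantifier *each recipe* is part of the adjunct clause *while the reviewer annotated each recipe*.
Adjuncts are opaque for quantifier raising; a quantifier in an adjunct stays inside it.
*each recipe* > *a few engineers* would require crossing that boundary, which is illicit.

No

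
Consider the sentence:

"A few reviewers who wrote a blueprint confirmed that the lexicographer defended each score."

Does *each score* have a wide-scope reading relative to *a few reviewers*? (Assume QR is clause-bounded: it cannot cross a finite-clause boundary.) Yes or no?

*each score* is embedded in the finite complement clause *that the lexicographer defended each score*.
Given the clause-boundedness assumption, QR cannot cross the finite CP into the matrix.
So *each score* cannot raise high enough to outscope *a few reviewers*; only the surface ordering *a few reviewers* > *each score* is available.

No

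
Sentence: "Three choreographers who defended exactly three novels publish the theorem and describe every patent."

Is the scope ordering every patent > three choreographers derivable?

No

*every patent* sits inside one conjunct of the coordinate structure (*describe every patent*).
QR out of a conjunct would have to apply non-ATB, which the CSC forbids.
So *every patent* cannot raise to a position above *three choreographers*.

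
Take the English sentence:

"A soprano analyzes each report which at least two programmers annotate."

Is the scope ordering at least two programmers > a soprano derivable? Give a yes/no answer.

No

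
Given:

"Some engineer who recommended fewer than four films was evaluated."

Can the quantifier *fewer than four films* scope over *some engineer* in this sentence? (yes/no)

No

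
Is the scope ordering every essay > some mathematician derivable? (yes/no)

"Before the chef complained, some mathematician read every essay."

The adjunct island is irrelevant here — *every essay* and *some mathematician* are both in the matrix clause.
Since no island is crossed, the inverse ordering is licensed alongside surface scope.

Yes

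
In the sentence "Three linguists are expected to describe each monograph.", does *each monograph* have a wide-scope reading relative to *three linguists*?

Yes

The matrix predicate is a raising verb, whose infinitival complement is not a scope island — *each monograph* can QR into the matrix clause.
No island intervenes, so both surface and inverse scope are derivable.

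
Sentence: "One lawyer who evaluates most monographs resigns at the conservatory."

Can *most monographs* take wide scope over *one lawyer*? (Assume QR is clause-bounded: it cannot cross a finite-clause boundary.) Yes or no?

No

*most monographs* sits inside the relative clause *who evaluates most monographs*.
Relative clauses block scope extraction: QR cannot target a position outside the modified NP.
So *most monographs* cannot raise to a position above *one lawyer*.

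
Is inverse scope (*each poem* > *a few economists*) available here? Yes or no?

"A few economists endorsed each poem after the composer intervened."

Neither queried DP is inside the adjunct, so the adjunct-island constraint does not apply.
With no island boundary between them, the object can take inverse scope over the subject via ordinary QR within the clause.

Yes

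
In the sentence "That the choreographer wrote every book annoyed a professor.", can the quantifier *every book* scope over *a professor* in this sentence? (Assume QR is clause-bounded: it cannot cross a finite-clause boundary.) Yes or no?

Structurally, *every book* is inside the sentential subject *that the choreographer wrote every book*.
Subjects — clausal subjects included — are islands for extraction, and QR is no exception.
So *every book* cannot raise to a position above *a professor*.

No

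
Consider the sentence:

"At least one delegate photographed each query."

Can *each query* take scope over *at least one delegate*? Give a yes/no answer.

Yes

*each query* is the matrix object and *at least one delegate* the matrix subject; the two are clausemates.
Ordinary QR to a clause-peripheral position gives the wide-scope LF for the lower DP.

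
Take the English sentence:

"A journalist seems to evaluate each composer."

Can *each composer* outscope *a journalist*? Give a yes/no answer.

Yes

Raising constructions are monoclausal for scope purposes; *each composer* is not separated from *a journalist* by any island.
With no island boundary between them, the object can take inverse scope over the subject via ordinary QR within the clause.
The sentence is scopally ambiguous between *a journalist* > *each composer* and *each composer* > *a journalist*.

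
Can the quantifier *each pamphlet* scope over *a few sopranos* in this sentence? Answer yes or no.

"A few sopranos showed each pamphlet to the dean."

*each pamphlet* is the matrix object and *a few sopranos* the matrix subject; the two are clausemates.
QR within a single clause is free, so the lower quantifier may take scope over the higher one.
Both orderings are possible: *a few sopranos* > *each pamphlet* and *each pamphlet* > *a few sopranos*.

Yes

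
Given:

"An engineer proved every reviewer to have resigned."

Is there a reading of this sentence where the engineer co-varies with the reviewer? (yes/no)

That reading corresponds to *every reviewer* > *an engineer*.
This is an ECM construction: *every reviewer* is the infinitival subject, Case-marked by the matrix verb, and the infinitive is transparent for QR.
No island intervenes, so both surface and inverse scope are derivable.

Yes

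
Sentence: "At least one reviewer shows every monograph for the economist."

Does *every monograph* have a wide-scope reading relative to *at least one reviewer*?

Yes

Both DPs are arguments of the same predicate; there is no clause or island boundary between them.
Since no island is crossed, the inverse ordering is licensed alongside surface scope.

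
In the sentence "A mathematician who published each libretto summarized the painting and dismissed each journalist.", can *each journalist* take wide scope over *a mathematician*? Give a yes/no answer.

The DP *each journalist* is contained in one conjunct of the coordinate structure (*dismissed each journalist*).
QR out of a conjunct would have to apply non-ATB, which the CSC forbids.
So the wide-scope reading for *each journalist* is blocked.
(Only the surface reading survives: one fixed mathematician with respect to all the relevant journalists.)

No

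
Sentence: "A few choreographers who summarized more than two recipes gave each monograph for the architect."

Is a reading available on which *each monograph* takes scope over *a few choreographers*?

Yes

Although the sentence contains a relative clause (*who summarized more than two recipes*), *each monograph* is outside it, in the matrix VP.
Ordinary QR to a clause-peripheral position gives the wide-scope LF for the lower DP.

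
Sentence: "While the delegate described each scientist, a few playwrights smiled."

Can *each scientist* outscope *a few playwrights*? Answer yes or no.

No

*each scientist* is embedded in the adjunct clause *while the delegate described each scientist*.
Scope out of an adjunct clause is unavailable: QR respects the adjunct-island constraint.
There is no licit LF on which *each scientist* c-commands *a few playwrights*.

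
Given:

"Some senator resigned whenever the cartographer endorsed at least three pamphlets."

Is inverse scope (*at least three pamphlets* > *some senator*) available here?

No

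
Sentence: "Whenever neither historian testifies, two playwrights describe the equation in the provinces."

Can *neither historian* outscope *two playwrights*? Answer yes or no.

*neither historian* sits inside the adjunct clause *whenever neither historian testifies*.
Since the clause is an adjunct (not a complement), the Adjunct Condition blocks QR across its edge.
*neither historian* > *two playwrights* would require crossing that boundary, which is illicit.

No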